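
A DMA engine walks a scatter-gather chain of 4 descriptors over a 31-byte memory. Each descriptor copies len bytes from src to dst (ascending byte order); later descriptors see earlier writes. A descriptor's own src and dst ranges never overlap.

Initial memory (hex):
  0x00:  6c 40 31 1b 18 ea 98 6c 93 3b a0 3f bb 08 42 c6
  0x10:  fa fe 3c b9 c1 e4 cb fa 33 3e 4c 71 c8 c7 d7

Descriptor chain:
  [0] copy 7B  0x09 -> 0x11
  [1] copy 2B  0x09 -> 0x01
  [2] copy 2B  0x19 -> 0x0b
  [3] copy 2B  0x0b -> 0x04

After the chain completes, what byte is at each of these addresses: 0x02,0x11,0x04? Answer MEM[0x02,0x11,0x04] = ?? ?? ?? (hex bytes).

MEM[0x02,0x11,0x04] = a0 3b 3e

#0 dst[0x11+7] := {0x3b,0xa0,0x3f,0xbb,0x08,0x42,0xc6}
#1 dst[0x01+2] := {0x3b,0xa0}
#2 dst[0x0b+2] := {0x3e,0x4c}
#3 dst[0x04+2] := {0x3e,0x4c}
query mem[0x02]=0xa0, mem[0x11]=0x3b, mem[0x04]=0x3e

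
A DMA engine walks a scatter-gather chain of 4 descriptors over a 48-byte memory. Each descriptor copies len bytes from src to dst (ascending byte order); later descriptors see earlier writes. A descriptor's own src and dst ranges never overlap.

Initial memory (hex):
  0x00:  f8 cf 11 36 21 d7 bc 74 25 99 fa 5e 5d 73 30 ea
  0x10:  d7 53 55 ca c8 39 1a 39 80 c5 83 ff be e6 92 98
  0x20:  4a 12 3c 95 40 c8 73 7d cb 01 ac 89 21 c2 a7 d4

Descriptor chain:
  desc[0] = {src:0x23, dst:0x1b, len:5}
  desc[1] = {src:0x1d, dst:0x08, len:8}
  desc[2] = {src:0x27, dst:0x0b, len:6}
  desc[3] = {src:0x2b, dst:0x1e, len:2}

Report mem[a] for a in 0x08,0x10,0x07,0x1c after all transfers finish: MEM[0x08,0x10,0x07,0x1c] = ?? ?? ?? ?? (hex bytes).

MEM[0x08,0x10,0x07,0x1c] = c8 21 74 40

[0] 0x23->0x1b len=5 : 95 40 c8 73 7d
[1] 0x1d->0x08 len=8 : c8 73 7d 4a 12 3c 95 40
[2] 0x27->0x0b len=6 : 7d cb 01 ac 89 21
[3] 0x2b->0x1e len=2 : 89 21
query mem[0x08]=0xc8, mem[0x10]=0x21, mem[0x07]=0x74, mem[0x1c]=0x40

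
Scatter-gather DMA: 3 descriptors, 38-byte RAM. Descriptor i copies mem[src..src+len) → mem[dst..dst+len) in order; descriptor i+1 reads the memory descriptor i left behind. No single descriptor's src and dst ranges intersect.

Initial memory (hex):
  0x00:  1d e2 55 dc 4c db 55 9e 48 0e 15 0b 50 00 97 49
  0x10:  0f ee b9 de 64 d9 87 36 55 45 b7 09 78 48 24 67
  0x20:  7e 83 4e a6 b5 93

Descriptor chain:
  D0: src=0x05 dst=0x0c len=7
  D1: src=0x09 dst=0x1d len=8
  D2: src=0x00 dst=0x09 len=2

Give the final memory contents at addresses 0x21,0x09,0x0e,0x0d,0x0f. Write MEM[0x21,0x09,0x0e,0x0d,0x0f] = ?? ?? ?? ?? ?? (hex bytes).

MEM[0x21,0x09,0x0e,0x0d,0x0f] = 55 1d 9e 55 48

D0: mem[0x0c..0x12] <- [db 55 9e 48 0e 15 0b]
D1: mem[0x1d..0x24] <- [0e 15 0b db 55 9e 48 0e]
D2: mem[0x09..0x0a] <- [1d e2]
query mem[0x21]=0x55, mem[0x09]=0x1d, mem[0x0e]=0x9e, mem[0x0d]=0x55, mem[0x0f]=0x48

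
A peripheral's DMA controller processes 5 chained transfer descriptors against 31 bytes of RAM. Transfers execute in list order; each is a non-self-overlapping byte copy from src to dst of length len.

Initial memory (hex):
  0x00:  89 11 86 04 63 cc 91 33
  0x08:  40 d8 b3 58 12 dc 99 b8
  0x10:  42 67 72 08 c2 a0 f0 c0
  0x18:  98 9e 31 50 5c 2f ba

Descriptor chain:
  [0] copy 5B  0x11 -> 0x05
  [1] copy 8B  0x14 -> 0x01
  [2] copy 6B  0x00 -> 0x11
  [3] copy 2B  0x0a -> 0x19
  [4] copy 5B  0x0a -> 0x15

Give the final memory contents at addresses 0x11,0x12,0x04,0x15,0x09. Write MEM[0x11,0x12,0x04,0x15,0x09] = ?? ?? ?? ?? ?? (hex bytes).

MEM[0x11,0x12,0x04,0x15,0x09] = 89 c2 c0 b3 a0

[0] 0x11->0x05 len=5 : 67 72 08 c2 a0
[1] 0x14->0x01 len=8 : c2 a0 f0 c0 98 9e 31 50
[2] 0x00->0x11 len=6 : 89 c2 a0 f0 c0 98
[3] 0x0a->0x19 len=2 : b3 58
[4] 0x0a->0x15 len=5 : b3 58 12 dc 99
query mem[0x11]=0x89, mem[0x12]=0xc2, mem[0x04]=0xc0, mem[0x15]=0xb3, mem[0x09]=0xa0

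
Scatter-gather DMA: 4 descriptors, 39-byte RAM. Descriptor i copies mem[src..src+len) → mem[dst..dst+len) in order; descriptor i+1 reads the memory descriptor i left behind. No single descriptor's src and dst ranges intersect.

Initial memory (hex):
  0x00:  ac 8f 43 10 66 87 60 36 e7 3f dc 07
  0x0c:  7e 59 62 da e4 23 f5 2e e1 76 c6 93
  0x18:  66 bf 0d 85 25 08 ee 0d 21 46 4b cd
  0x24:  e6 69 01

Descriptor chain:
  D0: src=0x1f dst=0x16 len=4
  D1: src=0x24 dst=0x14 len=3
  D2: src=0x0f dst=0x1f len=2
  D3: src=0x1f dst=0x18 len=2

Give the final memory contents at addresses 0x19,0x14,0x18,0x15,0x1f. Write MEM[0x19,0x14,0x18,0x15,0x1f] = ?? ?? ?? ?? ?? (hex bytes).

MEM[0x19,0x14,0x18,0x15,0x1f] = e4 e6 da 69 da

[0] 0x1f->0x16 len=4 : 0d 21 46 4b
[1] 0x24->0x14 len=3 : e6 69 01
[2] 0x0f->0x1f len=2 : da e4
[3] 0x1f->0x18 len=2 : da e4
query mem[0x19]=0xe4, mem[0x14]=0xe6, mem[0x18]=0xda, mem[0x15]=0x69, mem[0x1f]=0xda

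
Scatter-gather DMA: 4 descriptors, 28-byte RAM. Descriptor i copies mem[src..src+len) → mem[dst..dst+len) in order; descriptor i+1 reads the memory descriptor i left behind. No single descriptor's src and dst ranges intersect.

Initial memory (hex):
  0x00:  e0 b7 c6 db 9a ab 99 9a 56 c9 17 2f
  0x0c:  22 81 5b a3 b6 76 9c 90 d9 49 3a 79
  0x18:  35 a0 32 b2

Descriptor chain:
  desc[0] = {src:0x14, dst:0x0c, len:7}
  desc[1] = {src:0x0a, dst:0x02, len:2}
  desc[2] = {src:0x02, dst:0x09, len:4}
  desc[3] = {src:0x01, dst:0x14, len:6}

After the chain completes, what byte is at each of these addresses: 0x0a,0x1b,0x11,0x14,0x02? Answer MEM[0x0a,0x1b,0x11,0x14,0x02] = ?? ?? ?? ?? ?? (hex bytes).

MEM[0x0a,0x1b,0x11,0x14,0x02] = 2f b2 a0 b7 17

D0: mem[0x0c..0x12] <- [d9 49 3a 79 35 a0 32]
D1: mem[0x02..0x03] <- [17 2f]
D2: mem[0x09..0x0c] <- [17 2f 9a ab]
D3: mem[0x14..0x19] <- [b7 17 2f 9a ab 99]
query mem[0x0a]=0x2f, mem[0x1b]=0xb2, mem[0x11]=0xa0, mem[0x14]=0xb7, mem[0x02]=0x17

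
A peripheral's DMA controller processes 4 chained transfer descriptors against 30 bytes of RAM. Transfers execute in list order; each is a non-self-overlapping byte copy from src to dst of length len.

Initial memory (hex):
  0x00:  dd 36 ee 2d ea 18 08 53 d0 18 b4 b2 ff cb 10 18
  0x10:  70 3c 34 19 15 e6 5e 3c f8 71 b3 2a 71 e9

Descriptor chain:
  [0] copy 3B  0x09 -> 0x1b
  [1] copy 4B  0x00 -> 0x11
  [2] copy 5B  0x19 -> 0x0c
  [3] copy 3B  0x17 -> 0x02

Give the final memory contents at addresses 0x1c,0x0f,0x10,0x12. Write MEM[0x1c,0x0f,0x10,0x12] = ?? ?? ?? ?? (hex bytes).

#0 dst[0x1b+3] := {0x18,0xb4,0xb2}
#1 dst[0x11+4] := {0xdd,0x36,0xee,0x2d}
#2 dst[0x0c+5] := {0x71,0xb3,0x18,0xb4,0xb2}
#3 dst[0x02+3] := {0x3c,0xf8,0x71}
query mem[0x1c]=0xb4, mem[0x0f]=0xb4, mem[0x10]=0xb2, mem[0x12]=0x36

MEM[0x1c,0x0f,0x10,0x12] = b4 b4 b2 36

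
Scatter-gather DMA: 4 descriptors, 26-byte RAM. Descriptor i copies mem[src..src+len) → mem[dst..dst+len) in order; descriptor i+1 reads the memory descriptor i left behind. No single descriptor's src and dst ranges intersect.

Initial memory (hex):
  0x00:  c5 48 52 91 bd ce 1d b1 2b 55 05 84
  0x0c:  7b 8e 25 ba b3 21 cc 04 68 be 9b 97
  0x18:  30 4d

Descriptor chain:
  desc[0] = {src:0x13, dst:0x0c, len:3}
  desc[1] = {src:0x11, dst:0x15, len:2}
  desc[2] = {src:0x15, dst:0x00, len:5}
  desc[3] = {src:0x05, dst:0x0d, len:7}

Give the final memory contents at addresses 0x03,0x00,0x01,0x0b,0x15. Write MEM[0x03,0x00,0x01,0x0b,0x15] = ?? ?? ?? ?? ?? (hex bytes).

MEM[0x03,0x00,0x01,0x0b,0x15] = 30 21 cc 84 21

  after D0: wrote 3B at 0x0c = 0468be
  after D1: wrote 2B at 0x15 = 21cc
  after D2: wrote 5B at 0x00 = 21cc97304d
  after D3: wrote 7B at 0x0d = ce1db12b550584
query mem[0x03]=0x30, mem[0x00]=0x21, mem[0x01]=0xcc, mem[0x0b]=0x84, mem[0x15]=0x21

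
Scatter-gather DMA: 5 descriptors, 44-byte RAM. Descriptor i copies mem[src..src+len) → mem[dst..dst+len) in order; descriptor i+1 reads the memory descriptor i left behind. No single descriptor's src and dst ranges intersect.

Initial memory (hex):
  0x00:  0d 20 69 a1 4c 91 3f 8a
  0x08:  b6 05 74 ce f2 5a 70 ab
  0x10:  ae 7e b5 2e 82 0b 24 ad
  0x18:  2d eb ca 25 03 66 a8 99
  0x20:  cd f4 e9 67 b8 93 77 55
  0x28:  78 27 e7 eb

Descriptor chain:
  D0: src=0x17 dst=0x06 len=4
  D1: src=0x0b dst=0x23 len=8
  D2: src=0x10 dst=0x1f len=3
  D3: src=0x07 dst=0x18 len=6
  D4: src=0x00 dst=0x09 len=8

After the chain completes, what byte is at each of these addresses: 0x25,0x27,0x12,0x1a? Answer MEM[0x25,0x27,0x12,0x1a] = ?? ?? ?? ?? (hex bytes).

MEM[0x25,0x27,0x12,0x1a] = 5a ab b5 ca

[0] 0x17->0x06 len=4 : ad 2d eb ca
[1] 0x0b->0x23 len=8 : ce f2 5a 70 ab ae 7e b5
[2] 0x10->0x1f len=3 : ae 7e b5
[3] 0x07->0x18 len=6 : 2d eb ca 74 ce f2
[4] 0x00->0x09 len=8 : 0d 20 69 a1 4c 91 ad 2d
query mem[0x25]=0x5a, mem[0x27]=0xab, mem[0x12]=0xb5, mem[0x1a]=0xca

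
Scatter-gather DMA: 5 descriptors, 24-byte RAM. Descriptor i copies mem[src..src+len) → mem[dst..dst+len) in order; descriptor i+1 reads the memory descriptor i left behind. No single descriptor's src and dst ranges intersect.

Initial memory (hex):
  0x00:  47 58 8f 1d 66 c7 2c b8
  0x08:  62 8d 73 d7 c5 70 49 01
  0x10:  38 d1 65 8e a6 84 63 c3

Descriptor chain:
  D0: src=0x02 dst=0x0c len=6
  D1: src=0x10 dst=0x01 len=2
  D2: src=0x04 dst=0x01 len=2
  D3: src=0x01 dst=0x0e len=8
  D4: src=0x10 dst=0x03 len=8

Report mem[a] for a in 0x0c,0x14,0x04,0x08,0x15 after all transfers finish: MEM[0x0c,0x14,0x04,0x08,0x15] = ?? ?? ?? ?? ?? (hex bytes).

D0: mem[0x0c..0x11] <- [8f 1d 66 c7 2c b8]
D1: mem[0x01..0x02] <- [2c b8]
D2: mem[0x01..0x02] <- [66 c7]
D3: mem[0x0e..0x15] <- [66 c7 1d 66 c7 2c b8 62]
D4: mem[0x03..0x0a] <- [1d 66 c7 2c b8 62 63 c3]
query mem[0x0c]=0x8f, mem[0x14]=0xb8, mem[0x04]=0x66, mem[0x08]=0x62, mem[0x15]=0x62

MEM[0x0c,0x14,0x04,0x08,0x15] = 8f b8 66 62 62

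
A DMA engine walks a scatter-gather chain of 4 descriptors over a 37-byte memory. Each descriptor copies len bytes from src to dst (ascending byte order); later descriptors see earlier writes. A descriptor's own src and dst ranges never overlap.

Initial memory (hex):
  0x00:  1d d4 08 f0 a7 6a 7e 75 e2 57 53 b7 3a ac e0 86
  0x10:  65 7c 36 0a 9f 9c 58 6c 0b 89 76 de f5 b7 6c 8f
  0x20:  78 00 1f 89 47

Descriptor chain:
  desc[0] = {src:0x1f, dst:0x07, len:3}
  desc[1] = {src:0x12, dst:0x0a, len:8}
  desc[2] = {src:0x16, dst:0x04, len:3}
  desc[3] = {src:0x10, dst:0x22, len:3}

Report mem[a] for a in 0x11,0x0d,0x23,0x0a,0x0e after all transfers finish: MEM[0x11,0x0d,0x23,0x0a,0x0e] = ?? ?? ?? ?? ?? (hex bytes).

D0: mem[0x07..0x09] <- [8f 78 00]
D1: mem[0x0a..0x11] <- [36 0a 9f 9c 58 6c 0b 89]
D2: mem[0x04..0x06] <- [58 6c 0b]
D3: mem[0x22..0x24] <- [0b 89 36]
query mem[0x11]=0x89, mem[0x0d]=0x9c, mem[0x23]=0x89, mem[0x0a]=0x36, mem[0x0e]=0x58

MEM[0x11,0x0d,0x23,0x0a,0x0e] = 89 9c 89 36 58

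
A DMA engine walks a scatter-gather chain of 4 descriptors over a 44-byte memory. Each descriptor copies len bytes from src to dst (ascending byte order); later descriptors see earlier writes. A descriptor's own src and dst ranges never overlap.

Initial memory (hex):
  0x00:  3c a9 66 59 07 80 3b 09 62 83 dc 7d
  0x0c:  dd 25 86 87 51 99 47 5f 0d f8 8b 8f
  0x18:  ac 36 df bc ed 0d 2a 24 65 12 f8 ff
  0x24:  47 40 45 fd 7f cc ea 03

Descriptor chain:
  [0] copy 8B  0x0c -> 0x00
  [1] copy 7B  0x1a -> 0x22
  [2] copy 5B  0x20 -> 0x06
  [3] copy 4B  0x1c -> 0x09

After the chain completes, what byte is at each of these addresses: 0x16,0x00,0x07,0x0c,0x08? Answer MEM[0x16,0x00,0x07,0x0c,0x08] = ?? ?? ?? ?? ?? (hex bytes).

  after D0: wrote 8B at 0x00 = dd2586875199475f
  after D1: wrote 7B at 0x22 = dfbced0d2a2465
  after D2: wrote 5B at 0x06 = 6512dfbced
  after D3: wrote 4B at 0x09 = ed0d2a24
query mem[0x16]=0x8b, mem[0x00]=0xdd, mem[0x07]=0x12, mem[0x0c]=0x24, mem[0x08]=0xdf

MEM[0x16,0x00,0x07,0x0c,0x08] = 8b dd 12 24 df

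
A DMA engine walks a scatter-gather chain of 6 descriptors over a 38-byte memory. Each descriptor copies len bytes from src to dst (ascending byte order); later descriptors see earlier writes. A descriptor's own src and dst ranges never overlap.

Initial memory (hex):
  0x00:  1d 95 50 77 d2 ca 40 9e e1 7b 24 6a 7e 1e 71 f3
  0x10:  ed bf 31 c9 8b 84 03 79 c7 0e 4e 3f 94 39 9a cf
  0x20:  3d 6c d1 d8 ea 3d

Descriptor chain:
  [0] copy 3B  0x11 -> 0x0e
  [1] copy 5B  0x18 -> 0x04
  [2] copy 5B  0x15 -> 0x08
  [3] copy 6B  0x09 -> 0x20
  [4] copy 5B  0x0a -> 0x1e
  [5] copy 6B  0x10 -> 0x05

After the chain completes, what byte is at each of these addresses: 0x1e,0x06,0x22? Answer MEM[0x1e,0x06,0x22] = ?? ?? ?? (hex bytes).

MEM[0x1e,0x06,0x22] = 79 bf bf

D0: mem[0x0e..0x10] <- [bf 31 c9]
D1: mem[0x04..0x08] <- [c7 0e 4e 3f 94]
D2: mem[0x08..0x0c] <- [84 03 79 c7 0e]
D3: mem[0x20..0x25] <- [03 79 c7 0e 1e bf]
D4: mem[0x1e..0x22] <- [79 c7 0e 1e bf]
D5: mem[0x05..0x0a] <- [c9 bf 31 c9 8b 84]
query mem[0x1e]=0x79, mem[0x06]=0xbf, mem[0x22]=0xbf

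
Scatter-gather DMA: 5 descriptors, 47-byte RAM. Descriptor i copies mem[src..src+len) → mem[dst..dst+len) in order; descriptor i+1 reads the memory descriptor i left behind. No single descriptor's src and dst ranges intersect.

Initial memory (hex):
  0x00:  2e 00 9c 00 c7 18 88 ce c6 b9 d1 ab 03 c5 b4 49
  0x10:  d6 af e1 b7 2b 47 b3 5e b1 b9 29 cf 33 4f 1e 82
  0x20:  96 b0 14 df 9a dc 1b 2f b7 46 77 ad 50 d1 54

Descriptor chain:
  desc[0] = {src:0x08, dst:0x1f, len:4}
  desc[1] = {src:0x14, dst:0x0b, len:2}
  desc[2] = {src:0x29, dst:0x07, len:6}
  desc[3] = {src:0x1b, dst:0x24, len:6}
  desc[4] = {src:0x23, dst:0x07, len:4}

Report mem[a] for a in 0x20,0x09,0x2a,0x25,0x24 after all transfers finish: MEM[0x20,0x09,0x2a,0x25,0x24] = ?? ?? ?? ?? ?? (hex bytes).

  after D0: wrote 4B at 0x1f = c6b9d1ab
  after D1: wrote 2B at 0x0b = 2b47
  after D2: wrote 6B at 0x07 = 4677ad50d154
  after D3: wrote 6B at 0x24 = cf334f1ec6b9
  after D4: wrote 4B at 0x07 = dfcf334f
query mem[0x20]=0xb9, mem[0x09]=0x33, mem[0x2a]=0x77, mem[0x25]=0x33, mem[0x24]=0xcf

MEM[0x20,0x09,0x2a,0x25,0x24] = b9 33 77 33 cf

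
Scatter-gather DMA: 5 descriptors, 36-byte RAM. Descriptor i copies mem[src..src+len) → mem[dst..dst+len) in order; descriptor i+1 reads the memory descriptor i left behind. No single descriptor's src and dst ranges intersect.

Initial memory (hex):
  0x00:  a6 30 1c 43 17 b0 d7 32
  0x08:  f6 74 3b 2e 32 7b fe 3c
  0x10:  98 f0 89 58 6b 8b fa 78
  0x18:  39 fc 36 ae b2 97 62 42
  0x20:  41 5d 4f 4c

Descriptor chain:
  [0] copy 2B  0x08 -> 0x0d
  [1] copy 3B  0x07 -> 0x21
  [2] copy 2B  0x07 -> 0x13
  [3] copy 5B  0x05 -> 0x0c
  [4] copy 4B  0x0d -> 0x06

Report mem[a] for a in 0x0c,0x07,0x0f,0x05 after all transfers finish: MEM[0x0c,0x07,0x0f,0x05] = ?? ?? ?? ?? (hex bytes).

MEM[0x0c,0x07,0x0f,0x05] = b0 32 f6 b0

#0 dst[0x0d+2] := {0xf6,0x74}
#1 dst[0x21+3] := {0x32,0xf6,0x74}
#2 dst[0x13+2] := {0x32,0xf6}
#3 dst[0x0c+5] := {0xb0,0xd7,0x32,0xf6,0x74}
#4 dst[0x06+4] := {0xd7,0x32,0xf6,0x74}
query mem[0x0c]=0xb0, mem[0x07]=0x32, mem[0x0f]=0xf6, mem[0x05]=0xb0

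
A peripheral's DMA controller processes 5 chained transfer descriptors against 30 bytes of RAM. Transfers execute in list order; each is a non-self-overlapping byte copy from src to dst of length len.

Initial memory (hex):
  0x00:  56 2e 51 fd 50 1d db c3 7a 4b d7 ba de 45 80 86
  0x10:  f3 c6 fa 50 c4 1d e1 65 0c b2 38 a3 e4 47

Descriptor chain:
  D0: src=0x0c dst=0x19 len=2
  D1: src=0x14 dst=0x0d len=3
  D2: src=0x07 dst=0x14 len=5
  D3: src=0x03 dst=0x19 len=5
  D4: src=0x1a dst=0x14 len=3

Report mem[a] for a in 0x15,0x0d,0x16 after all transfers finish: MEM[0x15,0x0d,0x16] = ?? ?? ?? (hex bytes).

MEM[0x15,0x0d,0x16] = 1d c4 db

#0 dst[0x19+2] := {0xde,0x45}
#1 dst[0x0d+3] := {0xc4,0x1d,0xe1}
#2 dst[0x14+5] := {0xc3,0x7a,0x4b,0xd7,0xba}
#3 dst[0x19+5] := {0xfd,0x50,0x1d,0xdb,0xc3}
#4 dst[0x14+3] := {0x50,0x1d,0xdb}
query mem[0x15]=0x1d, mem[0x0d]=0xc4, mem[0x16]=0xdb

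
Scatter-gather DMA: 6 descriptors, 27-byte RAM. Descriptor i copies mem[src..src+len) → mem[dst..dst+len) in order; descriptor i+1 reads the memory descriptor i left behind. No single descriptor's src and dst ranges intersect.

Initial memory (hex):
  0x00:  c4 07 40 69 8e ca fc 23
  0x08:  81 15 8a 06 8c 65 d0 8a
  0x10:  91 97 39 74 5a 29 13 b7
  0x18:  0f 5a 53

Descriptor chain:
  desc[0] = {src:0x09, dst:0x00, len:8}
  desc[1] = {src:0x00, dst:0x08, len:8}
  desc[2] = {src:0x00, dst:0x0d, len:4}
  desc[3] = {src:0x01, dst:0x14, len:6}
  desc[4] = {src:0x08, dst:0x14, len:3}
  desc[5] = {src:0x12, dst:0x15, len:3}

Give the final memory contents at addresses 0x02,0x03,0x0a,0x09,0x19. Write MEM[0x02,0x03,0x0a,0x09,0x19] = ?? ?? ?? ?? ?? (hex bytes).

MEM[0x02,0x03,0x0a,0x09,0x19] = 06 8c 06 8a 8a

D0: mem[0x00..0x07] <- [15 8a 06 8c 65 d0 8a 91]
D1: mem[0x08..0x0f] <- [15 8a 06 8c 65 d0 8a 91]
D2: mem[0x0d..0x10] <- [15 8a 06 8c]
D3: mem[0x14..0x19] <- [8a 06 8c 65 d0 8a]
D4: mem[0x14..0x16] <- [15 8a 06]
D5: mem[0x15..0x17] <- [39 74 15]
query mem[0x02]=0x06, mem[0x03]=0x8c, mem[0x0a]=0x06, mem[0x09]=0x8a, mem[0x19]=0x8a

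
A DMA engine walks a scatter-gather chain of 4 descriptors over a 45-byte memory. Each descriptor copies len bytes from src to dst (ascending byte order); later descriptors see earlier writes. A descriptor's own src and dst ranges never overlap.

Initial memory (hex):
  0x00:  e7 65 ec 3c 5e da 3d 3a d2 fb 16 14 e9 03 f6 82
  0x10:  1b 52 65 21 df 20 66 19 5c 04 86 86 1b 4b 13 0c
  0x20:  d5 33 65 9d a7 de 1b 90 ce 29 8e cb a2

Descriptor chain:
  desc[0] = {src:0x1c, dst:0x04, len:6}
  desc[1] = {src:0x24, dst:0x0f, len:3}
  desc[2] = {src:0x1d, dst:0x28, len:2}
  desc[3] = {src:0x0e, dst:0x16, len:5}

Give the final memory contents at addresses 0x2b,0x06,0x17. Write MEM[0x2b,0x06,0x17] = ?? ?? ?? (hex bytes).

  after D0: wrote 6B at 0x04 = 1b4b130cd533
  after D1: wrote 3B at 0x0f = a7de1b
  after D2: wrote 2B at 0x28 = 4b13
  after D3: wrote 5B at 0x16 = f6a7de1b65
query mem[0x2b]=0xcb, mem[0x06]=0x13, mem[0x17]=0xa7

MEM[0x2b,0x06,0x17] = cb 13 a7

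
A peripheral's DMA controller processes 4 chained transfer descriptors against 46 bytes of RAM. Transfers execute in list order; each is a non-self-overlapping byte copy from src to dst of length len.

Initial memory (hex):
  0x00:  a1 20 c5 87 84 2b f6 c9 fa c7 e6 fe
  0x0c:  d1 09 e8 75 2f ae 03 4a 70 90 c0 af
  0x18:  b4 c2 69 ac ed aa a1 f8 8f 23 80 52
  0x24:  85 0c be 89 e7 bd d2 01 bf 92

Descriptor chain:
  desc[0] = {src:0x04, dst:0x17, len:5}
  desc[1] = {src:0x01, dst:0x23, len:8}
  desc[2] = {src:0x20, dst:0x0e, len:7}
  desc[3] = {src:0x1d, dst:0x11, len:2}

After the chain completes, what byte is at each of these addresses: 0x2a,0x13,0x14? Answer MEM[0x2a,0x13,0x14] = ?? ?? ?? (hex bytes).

#0 dst[0x17+5] := {0x84,0x2b,0xf6,0xc9,0xfa}
#1 dst[0x23+8] := {0x20,0xc5,0x87,0x84,0x2b,0xf6,0xc9,0xfa}
#2 dst[0x0e+7] := {0x8f,0x23,0x80,0x20,0xc5,0x87,0x84}
#3 dst[0x11+2] := {0xaa,0xa1}
query mem[0x2a]=0xfa, mem[0x13]=0x87, mem[0x14]=0x84

MEM[0x2a,0x13,0x14] = fa 87 84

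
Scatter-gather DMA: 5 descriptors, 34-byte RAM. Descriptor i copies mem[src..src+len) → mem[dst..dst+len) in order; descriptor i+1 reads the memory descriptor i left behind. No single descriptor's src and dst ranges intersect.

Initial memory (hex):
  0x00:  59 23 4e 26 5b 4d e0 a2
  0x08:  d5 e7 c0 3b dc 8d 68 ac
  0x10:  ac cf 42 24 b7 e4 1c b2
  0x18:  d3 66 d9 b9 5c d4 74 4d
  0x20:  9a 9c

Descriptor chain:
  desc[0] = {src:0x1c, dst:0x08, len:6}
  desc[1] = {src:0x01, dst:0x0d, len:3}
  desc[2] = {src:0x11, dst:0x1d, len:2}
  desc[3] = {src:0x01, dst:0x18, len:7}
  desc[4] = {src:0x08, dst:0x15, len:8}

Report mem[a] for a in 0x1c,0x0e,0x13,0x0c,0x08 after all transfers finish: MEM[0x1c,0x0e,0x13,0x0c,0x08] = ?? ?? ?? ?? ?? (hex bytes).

[0] 0x1c->0x08 len=6 : 5c d4 74 4d 9a 9c
[1] 0x01->0x0d len=3 : 23 4e 26
[2] 0x11->0x1d len=2 : cf 42
[3] 0x01->0x18 len=7 : 23 4e 26 5b 4d e0 a2
[4] 0x08->0x15 len=8 : 5c d4 74 4d 9a 23 4e 26
query mem[0x1c]=0x26, mem[0x0e]=0x4e, mem[0x13]=0x24, mem[0x0c]=0x9a, mem[0x08]=0x5c

MEM[0x1c,0x0e,0x13,0x0c,0x08] = 26 4e 24 9a 5c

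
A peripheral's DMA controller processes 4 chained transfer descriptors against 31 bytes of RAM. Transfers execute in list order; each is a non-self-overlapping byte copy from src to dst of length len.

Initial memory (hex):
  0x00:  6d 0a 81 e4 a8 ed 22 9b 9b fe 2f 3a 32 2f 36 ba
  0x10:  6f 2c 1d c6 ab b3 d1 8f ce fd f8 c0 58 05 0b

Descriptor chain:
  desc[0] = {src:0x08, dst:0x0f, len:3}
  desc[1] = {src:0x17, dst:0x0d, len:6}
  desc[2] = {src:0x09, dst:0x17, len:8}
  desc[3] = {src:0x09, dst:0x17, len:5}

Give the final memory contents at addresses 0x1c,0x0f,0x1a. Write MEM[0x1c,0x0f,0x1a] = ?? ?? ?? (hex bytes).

[0] 0x08->0x0f len=3 : 9b fe 2f
[1] 0x17->0x0d len=6 : 8f ce fd f8 c0 58
[2] 0x09->0x17 len=8 : fe 2f 3a 32 8f ce fd f8
[3] 0x09->0x17 len=5 : fe 2f 3a 32 8f
query mem[0x1c]=0xce, mem[0x0f]=0xfd, mem[0x1a]=0x32

MEM[0x1c,0x0f,0x1a] = ce fd 32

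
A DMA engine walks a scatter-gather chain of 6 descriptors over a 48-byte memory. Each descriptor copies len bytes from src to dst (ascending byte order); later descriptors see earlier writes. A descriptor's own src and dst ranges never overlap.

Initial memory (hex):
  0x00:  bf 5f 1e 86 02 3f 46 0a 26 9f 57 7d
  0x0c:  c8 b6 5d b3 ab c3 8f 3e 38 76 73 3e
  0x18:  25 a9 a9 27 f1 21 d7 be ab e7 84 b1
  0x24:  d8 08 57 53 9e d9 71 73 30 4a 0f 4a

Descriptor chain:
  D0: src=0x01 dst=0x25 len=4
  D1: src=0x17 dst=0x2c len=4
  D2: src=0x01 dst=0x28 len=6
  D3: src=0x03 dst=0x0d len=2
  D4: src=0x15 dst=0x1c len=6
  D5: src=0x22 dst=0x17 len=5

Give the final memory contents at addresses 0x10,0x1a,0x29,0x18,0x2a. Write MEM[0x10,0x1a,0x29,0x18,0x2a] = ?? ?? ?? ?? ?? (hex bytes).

MEM[0x10,0x1a,0x29,0x18,0x2a] = ab 5f 1e b1 86

  after D0: wrote 4B at 0x25 = 5f1e8602
  after D1: wrote 4B at 0x2c = 3e25a9a9
  after D2: wrote 6B at 0x28 = 5f1e86023f46
  after D3: wrote 2B at 0x0d = 8602
  after D4: wrote 6B at 0x1c = 76733e25a9a9
  after D5: wrote 5B at 0x17 = 84b1d85f1e
query mem[0x10]=0xab, mem[0x1a]=0x5f, mem[0x29]=0x1e, mem[0x18]=0xb1, mem[0x2a]=0x86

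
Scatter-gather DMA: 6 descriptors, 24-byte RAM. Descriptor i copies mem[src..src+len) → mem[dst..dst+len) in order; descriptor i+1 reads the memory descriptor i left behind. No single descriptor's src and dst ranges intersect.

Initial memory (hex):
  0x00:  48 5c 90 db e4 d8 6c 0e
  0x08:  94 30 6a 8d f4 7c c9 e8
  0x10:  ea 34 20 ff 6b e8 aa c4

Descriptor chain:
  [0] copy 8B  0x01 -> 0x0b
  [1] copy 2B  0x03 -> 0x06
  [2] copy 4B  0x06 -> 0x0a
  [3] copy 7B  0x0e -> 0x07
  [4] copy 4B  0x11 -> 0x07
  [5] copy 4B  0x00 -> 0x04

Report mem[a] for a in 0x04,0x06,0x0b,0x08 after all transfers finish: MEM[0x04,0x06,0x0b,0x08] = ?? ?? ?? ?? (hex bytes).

MEM[0x04,0x06,0x0b,0x08] = 48 90 94 94

[0] 0x01->0x0b len=8 : 5c 90 db e4 d8 6c 0e 94
[1] 0x03->0x06 len=2 : db e4
[2] 0x06->0x0a len=4 : db e4 94 30
[3] 0x0e->0x07 len=7 : e4 d8 6c 0e 94 ff 6b
[4] 0x11->0x07 len=4 : 0e 94 ff 6b
[5] 0x00->0x04 len=4 : 48 5c 90 db
query mem[0x04]=0x48, mem[0x06]=0x90, mem[0x0b]=0x94, mem[0x08]=0x94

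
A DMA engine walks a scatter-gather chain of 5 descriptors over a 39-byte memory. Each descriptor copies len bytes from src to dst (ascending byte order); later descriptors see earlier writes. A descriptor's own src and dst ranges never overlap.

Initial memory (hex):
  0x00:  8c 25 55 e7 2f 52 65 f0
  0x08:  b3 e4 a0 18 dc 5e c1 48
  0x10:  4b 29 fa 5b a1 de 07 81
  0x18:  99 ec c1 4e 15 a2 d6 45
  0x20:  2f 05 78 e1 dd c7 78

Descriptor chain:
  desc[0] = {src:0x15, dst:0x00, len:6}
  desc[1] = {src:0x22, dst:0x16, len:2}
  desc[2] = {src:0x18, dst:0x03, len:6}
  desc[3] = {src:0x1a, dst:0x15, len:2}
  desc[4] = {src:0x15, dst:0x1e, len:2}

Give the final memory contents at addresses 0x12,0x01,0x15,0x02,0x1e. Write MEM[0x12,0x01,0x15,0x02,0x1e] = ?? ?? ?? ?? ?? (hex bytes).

D0: mem[0x00..0x05] <- [de 07 81 99 ec c1]
D1: mem[0x16..0x17] <- [78 e1]
D2: mem[0x03..0x08] <- [99 ec c1 4e 15 a2]
D3: mem[0x15..0x16] <- [c1 4e]
D4: mem[0x1e..0x1f] <- [c1 4e]
query mem[0x12]=0xfa, mem[0x01]=0x07, mem[0x15]=0xc1, mem[0x02]=0x81, mem[0x1e]=0xc1

MEM[0x12,0x01,0x15,0x02,0x1e] = fa 07 c1 81 c1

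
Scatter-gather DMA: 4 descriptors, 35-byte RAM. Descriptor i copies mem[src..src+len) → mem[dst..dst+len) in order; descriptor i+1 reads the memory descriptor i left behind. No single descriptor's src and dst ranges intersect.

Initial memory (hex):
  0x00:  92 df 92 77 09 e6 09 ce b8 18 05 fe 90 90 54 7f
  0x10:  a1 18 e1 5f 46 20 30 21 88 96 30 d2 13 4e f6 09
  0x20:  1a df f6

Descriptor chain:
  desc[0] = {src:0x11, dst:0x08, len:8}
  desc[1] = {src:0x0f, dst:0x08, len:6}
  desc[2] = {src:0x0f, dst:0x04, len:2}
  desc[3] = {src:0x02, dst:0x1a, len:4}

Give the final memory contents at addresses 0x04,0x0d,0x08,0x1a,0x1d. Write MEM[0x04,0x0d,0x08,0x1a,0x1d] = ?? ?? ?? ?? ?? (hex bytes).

#0 dst[0x08+8] := {0x18,0xe1,0x5f,0x46,0x20,0x30,0x21,0x88}
#1 dst[0x08+6] := {0x88,0xa1,0x18,0xe1,0x5f,0x46}
#2 dst[0x04+2] := {0x88,0xa1}
#3 dst[0x1a+4] := {0x92,0x77,0x88,0xa1}
query mem[0x04]=0x88, mem[0x0d]=0x46, mem[0x08]=0x88, mem[0x1a]=0x92, mem[0x1d]=0xa1

MEM[0x04,0x0d,0x08,0x1a,0x1d] = 88 46 88 92 a1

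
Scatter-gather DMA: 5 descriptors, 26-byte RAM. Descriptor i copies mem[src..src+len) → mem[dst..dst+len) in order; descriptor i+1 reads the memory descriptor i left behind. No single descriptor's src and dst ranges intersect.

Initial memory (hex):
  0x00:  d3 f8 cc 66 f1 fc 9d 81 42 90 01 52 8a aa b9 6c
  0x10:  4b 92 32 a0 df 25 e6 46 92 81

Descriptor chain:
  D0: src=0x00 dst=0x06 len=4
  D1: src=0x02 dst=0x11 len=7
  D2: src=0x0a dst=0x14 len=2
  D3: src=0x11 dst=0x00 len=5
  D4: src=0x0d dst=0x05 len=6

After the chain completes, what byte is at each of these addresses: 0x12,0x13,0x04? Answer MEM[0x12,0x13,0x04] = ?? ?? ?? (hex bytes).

MEM[0x12,0x13,0x04] = 66 f1 52

  after D0: wrote 4B at 0x06 = d3f8cc66
  after D1: wrote 7B at 0x11 = cc66f1fcd3f8cc
  after D2: wrote 2B at 0x14 = 0152
  after D3: wrote 5B at 0x00 = cc66f10152
  after D4: wrote 6B at 0x05 = aab96c4bcc66
query mem[0x12]=0x66, mem[0x13]=0xf1, mem[0x04]=0x52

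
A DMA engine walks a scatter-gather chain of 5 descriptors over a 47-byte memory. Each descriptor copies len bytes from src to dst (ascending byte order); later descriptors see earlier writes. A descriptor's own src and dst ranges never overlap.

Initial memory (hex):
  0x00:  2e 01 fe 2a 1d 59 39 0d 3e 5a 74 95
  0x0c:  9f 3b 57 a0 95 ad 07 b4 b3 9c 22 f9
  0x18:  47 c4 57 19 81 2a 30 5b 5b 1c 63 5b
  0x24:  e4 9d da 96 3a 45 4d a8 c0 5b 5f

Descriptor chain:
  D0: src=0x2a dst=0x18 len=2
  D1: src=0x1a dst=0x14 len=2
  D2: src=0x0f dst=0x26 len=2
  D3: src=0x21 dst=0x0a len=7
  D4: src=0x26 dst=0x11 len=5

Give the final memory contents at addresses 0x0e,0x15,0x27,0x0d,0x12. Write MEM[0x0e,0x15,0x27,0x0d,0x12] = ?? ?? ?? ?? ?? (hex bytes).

D0: mem[0x18..0x19] <- [4d a8]
D1: mem[0x14..0x15] <- [57 19]
D2: mem[0x26..0x27] <- [a0 95]
D3: mem[0x0a..0x10] <- [1c 63 5b e4 9d a0 95]
D4: mem[0x11..0x15] <- [a0 95 3a 45 4d]
query mem[0x0e]=0x9d, mem[0x15]=0x4d, mem[0x27]=0x95, mem[0x0d]=0xe4, mem[0x12]=0x95

MEM[0x0e,0x15,0x27,0x0d,0x12] = 9d 4d 95 e4 95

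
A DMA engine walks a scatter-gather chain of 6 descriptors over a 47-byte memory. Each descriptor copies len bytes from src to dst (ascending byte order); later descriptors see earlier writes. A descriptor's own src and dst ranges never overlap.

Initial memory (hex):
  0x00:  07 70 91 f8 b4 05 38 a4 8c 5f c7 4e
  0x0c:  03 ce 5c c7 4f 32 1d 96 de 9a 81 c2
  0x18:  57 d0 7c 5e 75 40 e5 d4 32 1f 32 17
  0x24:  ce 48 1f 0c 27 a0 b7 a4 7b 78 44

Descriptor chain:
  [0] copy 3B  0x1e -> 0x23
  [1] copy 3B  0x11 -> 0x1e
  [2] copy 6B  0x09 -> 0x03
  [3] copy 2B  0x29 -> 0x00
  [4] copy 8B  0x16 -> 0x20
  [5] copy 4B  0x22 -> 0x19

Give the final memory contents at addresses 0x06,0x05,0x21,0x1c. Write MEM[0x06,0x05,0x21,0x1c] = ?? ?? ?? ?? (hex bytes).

#0 dst[0x23+3] := {0xe5,0xd4,0x32}
#1 dst[0x1e+3] := {0x32,0x1d,0x96}
#2 dst[0x03+6] := {0x5f,0xc7,0x4e,0x03,0xce,0x5c}
#3 dst[0x00+2] := {0xa0,0xb7}
#4 dst[0x20+8] := {0x81,0xc2,0x57,0xd0,0x7c,0x5e,0x75,0x40}
#5 dst[0x19+4] := {0x57,0xd0,0x7c,0x5e}
query mem[0x06]=0x03, mem[0x05]=0x4e, mem[0x21]=0xc2, mem[0x1c]=0x5e

MEM[0x06,0x05,0x21,0x1c] = 03 4e c2 5e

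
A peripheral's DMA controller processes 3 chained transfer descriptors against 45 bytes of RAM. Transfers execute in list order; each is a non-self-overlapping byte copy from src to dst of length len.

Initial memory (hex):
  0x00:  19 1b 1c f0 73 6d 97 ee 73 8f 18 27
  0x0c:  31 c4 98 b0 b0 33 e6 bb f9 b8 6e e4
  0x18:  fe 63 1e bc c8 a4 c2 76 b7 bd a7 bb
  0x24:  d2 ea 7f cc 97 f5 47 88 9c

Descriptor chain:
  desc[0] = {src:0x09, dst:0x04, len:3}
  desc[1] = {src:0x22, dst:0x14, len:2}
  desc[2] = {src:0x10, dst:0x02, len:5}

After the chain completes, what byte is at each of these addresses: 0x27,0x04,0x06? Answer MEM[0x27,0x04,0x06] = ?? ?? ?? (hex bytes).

MEM[0x27,0x04,0x06] = cc e6 a7

[0] 0x09->0x04 len=3 : 8f 18 27
[1] 0x22->0x14 len=2 : a7 bb
[2] 0x10->0x02 len=5 : b0 33 e6 bb a7
query mem[0x27]=0xcc, mem[0x04]=0xe6, mem[0x06]=0xa7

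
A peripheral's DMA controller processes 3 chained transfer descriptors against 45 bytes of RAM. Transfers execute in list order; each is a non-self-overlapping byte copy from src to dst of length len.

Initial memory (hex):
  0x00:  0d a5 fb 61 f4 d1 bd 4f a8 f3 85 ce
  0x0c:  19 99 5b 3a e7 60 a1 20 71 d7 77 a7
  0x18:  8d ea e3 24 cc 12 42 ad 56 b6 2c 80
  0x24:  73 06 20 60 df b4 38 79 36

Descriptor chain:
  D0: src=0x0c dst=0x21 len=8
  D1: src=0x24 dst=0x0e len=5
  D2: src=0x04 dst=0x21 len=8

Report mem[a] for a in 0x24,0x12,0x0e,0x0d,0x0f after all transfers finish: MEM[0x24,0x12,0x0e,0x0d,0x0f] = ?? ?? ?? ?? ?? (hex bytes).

MEM[0x24,0x12,0x0e,0x0d,0x0f] = 4f 20 3a 99 e7

D0: mem[0x21..0x28] <- [19 99 5b 3a e7 60 a1 20]
D1: mem[0x0e..0x12] <- [3a e7 60 a1 20]
D2: mem[0x21..0x28] <- [f4 d1 bd 4f a8 f3 85 ce]
query mem[0x24]=0x4f, mem[0x12]=0x20, mem[0x0e]=0x3a, mem[0x0d]=0x99, mem[0x0f]=0xe7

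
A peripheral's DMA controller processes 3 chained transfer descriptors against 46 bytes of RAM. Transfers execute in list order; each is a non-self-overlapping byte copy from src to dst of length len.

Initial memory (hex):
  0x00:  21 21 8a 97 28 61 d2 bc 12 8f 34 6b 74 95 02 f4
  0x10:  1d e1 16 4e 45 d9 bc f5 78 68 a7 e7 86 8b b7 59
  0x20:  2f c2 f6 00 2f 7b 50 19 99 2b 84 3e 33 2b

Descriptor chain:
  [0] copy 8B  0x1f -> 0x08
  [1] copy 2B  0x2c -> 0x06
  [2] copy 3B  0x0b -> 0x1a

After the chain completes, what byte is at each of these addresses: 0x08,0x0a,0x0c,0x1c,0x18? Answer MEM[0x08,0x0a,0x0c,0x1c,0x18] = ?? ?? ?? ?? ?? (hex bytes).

  after D0: wrote 8B at 0x08 = 592fc2f6002f7b50
  after D1: wrote 2B at 0x06 = 332b
  after D2: wrote 3B at 0x1a = f6002f
query mem[0x08]=0x59, mem[0x0a]=0xc2, mem[0x0c]=0x00, mem[0x1c]=0x2f, mem[0x18]=0x78

MEM[0x08,0x0a,0x0c,0x1c,0x18] = 59 c2 00 2f 78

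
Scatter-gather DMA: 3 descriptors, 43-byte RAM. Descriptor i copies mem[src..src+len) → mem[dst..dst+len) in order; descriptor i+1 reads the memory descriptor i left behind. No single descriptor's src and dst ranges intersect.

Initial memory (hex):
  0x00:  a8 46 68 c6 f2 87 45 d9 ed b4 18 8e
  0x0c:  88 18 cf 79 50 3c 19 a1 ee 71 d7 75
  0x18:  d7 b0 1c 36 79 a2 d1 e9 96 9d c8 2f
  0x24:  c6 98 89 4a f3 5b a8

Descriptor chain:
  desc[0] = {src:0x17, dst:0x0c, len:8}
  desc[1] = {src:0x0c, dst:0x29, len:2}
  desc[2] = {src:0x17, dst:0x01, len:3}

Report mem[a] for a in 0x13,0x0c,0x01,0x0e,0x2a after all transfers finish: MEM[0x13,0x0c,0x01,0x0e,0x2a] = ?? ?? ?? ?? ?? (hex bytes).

MEM[0x13,0x0c,0x01,0x0e,0x2a] = d1 75 75 b0 d7

[0] 0x17->0x0c len=8 : 75 d7 b0 1c 36 79 a2 d1
[1] 0x0c->0x29 len=2 : 75 d7
[2] 0x17->0x01 len=3 : 75 d7 b0
query mem[0x13]=0xd1, mem[0x0c]=0x75, mem[0x01]=0x75, mem[0x0e]=0xb0, mem[0x2a]=0xd7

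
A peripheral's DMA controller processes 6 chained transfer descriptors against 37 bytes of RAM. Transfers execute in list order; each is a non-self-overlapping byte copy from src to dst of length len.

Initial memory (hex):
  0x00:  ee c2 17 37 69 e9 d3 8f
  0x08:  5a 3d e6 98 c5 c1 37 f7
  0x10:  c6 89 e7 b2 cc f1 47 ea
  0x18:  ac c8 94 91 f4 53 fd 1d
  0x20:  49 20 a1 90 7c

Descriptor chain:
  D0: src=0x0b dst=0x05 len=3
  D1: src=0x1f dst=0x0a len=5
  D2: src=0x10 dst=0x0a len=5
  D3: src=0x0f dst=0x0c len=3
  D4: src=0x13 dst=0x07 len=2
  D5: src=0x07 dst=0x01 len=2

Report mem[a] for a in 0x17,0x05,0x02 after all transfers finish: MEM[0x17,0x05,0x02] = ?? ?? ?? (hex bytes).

[0] 0x0b->0x05 len=3 : 98 c5 c1
[1] 0x1f->0x0a len=5 : 1d 49 20 a1 90
[2] 0x10->0x0a len=5 : c6 89 e7 b2 cc
[3] 0x0f->0x0c len=3 : f7 c6 89
[4] 0x13->0x07 len=2 : b2 cc
[5] 0x07->0x01 len=2 : b2 cc
query mem[0x17]=0xea, mem[0x05]=0x98, mem[0x02]=0xcc

MEM[0x17,0x05,0x02] = ea 98 cc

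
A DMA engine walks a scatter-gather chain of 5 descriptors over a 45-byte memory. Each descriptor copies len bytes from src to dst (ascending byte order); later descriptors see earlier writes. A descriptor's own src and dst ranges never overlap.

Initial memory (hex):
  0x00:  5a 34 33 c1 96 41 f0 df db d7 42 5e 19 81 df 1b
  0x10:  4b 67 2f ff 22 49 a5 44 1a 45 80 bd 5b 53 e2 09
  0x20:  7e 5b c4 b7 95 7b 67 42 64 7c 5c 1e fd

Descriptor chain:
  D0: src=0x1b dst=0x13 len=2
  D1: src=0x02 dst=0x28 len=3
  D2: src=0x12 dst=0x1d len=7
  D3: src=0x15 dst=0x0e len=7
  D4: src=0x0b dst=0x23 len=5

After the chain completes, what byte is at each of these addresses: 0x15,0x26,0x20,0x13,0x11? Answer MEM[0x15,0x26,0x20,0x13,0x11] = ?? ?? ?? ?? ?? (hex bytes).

  after D0: wrote 2B at 0x13 = bd5b
  after D1: wrote 3B at 0x28 = 33c196
  after D2: wrote 7B at 0x1d = 2fbd5b49a5441a
  after D3: wrote 7B at 0x0e = 49a5441a4580bd
  after D4: wrote 5B at 0x23 = 5e198149a5
query mem[0x15]=0x49, mem[0x26]=0x49, mem[0x20]=0x49, mem[0x13]=0x80, mem[0x11]=0x1a

MEM[0x15,0x26,0x20,0x13,0x11] = 49 49 49 80 1a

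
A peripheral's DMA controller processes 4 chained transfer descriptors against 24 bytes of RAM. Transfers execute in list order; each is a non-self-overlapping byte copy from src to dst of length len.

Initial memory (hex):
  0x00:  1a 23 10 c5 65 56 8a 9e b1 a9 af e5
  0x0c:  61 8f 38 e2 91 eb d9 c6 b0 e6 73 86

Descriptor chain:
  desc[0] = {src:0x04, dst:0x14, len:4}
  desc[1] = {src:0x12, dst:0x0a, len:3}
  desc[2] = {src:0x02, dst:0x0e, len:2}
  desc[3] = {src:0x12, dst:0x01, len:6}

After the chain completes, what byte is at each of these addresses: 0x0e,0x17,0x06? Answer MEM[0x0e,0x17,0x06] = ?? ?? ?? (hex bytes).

MEM[0x0e,0x17,0x06] = 10 9e 9e

#0 dst[0x14+4] := {0x65,0x56,0x8a,0x9e}
#1 dst[0x0a+3] := {0xd9,0xc6,0x65}
#2 dst[0x0e+2] := {0x10,0xc5}
#3 dst[0x01+6] := {0xd9,0xc6,0x65,0x56,0x8a,0x9e}
query mem[0x0e]=0x10, mem[0x17]=0x9e, mem[0x06]=0x9e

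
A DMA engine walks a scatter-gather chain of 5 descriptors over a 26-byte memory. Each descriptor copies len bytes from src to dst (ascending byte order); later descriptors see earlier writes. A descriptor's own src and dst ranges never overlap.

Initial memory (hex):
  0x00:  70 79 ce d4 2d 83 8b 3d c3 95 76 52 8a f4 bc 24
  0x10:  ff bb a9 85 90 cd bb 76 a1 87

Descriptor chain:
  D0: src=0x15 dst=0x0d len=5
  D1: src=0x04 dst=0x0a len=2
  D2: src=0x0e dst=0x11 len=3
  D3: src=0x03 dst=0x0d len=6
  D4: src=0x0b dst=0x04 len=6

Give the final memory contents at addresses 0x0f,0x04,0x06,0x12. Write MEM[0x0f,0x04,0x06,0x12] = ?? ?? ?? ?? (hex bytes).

  after D0: wrote 5B at 0x0d = cdbb76a187
  after D1: wrote 2B at 0x0a = 2d83
  after D2: wrote 3B at 0x11 = bb76a1
  after D3: wrote 6B at 0x0d = d42d838b3dc3
  after D4: wrote 6B at 0x04 = 838ad42d838b
query mem[0x0f]=0x83, mem[0x04]=0x83, mem[0x06]=0xd4, mem[0x12]=0xc3

MEM[0x0f,0x04,0x06,0x12] = 83 83 d4 c3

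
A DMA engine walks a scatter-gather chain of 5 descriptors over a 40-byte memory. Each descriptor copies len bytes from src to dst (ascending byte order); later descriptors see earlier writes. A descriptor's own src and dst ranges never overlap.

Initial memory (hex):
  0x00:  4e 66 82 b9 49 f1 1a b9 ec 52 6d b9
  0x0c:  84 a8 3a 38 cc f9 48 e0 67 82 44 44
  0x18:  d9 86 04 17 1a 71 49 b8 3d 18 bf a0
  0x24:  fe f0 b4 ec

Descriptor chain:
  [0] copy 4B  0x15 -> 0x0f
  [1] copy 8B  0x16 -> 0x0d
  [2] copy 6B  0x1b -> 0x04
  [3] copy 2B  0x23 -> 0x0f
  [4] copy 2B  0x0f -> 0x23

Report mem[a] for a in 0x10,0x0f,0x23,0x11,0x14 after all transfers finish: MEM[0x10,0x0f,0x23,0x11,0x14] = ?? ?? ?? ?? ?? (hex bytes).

#0 dst[0x0f+4] := {0x82,0x44,0x44,0xd9}
#1 dst[0x0d+8] := {0x44,0x44,0xd9,0x86,0x04,0x17,0x1a,0x71}
#2 dst[0x04+6] := {0x17,0x1a,0x71,0x49,0xb8,0x3d}
#3 dst[0x0f+2] := {0xa0,0xfe}
#4 dst[0x23+2] := {0xa0,0xfe}
query mem[0x10]=0xfe, mem[0x0f]=0xa0, mem[0x23]=0xa0, mem[0x11]=0x04, mem[0x14]=0x71

MEM[0x10,0x0f,0x23,0x11,0x14] = fe a0 a0 04 71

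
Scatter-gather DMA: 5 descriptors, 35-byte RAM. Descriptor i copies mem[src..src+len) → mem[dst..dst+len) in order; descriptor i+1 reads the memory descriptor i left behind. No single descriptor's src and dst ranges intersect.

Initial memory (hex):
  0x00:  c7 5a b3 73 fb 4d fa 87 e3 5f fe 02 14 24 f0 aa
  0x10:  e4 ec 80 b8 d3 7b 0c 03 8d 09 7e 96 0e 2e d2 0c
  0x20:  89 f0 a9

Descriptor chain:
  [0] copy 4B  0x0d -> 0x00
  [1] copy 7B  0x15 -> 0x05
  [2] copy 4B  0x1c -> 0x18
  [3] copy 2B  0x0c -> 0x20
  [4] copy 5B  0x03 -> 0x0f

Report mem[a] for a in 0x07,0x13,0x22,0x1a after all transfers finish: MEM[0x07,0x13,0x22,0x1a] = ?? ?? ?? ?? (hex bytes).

#0 dst[0x00+4] := {0x24,0xf0,0xaa,0xe4}
#1 dst[0x05+7] := {0x7b,0x0c,0x03,0x8d,0x09,0x7e,0x96}
#2 dst[0x18+4] := {0x0e,0x2e,0xd2,0x0c}
#3 dst[0x20+2] := {0x14,0x24}
#4 dst[0x0f+5] := {0xe4,0xfb,0x7b,0x0c,0x03}
query mem[0x07]=0x03, mem[0x13]=0x03, mem[0x22]=0xa9, mem[0x1a]=0xd2

MEM[0x07,0x13,0x22,0x1a] = 03 03 a9 d2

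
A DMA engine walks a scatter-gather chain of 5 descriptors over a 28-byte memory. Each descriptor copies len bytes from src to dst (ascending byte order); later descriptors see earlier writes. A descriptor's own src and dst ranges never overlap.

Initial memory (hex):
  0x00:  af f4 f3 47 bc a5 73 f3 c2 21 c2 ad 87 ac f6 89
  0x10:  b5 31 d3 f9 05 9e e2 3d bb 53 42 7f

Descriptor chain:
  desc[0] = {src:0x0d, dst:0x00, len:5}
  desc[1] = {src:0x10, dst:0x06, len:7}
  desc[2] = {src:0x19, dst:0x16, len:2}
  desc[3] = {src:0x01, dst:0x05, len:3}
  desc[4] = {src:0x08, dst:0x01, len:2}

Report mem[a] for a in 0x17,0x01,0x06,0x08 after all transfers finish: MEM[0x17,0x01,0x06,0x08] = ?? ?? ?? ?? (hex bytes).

MEM[0x17,0x01,0x06,0x08] = 42 d3 89 d3

#0 dst[0x00+5] := {0xac,0xf6,0x89,0xb5,0x31}
#1 dst[0x06+7] := {0xb5,0x31,0xd3,0xf9,0x05,0x9e,0xe2}
#2 dst[0x16+2] := {0x53,0x42}
#3 dst[0x05+3] := {0xf6,0x89,0xb5}
#4 dst[0x01+2] := {0xd3,0xf9}
query mem[0x17]=0x42, mem[0x01]=0xd3, mem[0x06]=0x89, mem[0x08]=0xd3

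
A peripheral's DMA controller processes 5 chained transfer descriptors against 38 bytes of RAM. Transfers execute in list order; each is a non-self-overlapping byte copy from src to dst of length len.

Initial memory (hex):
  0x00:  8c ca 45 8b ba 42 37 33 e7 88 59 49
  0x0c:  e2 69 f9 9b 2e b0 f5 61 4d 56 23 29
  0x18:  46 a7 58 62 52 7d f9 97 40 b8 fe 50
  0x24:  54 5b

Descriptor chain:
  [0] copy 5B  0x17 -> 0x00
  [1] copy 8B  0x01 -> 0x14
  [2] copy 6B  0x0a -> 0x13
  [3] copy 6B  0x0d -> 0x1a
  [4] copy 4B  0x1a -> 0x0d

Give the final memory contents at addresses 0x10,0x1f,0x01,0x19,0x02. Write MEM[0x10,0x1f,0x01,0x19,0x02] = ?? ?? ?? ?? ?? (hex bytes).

MEM[0x10,0x1f,0x01,0x19,0x02] = 2e f5 46 37 a7

#0 dst[0x00+5] := {0x29,0x46,0xa7,0x58,0x62}
#1 dst[0x14+8] := {0x46,0xa7,0x58,0x62,0x42,0x37,0x33,0xe7}
#2 dst[0x13+6] := {0x59,0x49,0xe2,0x69,0xf9,0x9b}
#3 dst[0x1a+6] := {0x69,0xf9,0x9b,0x2e,0xb0,0xf5}
#4 dst[0x0d+4] := {0x69,0xf9,0x9b,0x2e}
query mem[0x10]=0x2e, mem[0x1f]=0xf5, mem[0x01]=0x46, mem[0x19]=0x37, mem[0x02]=0xa7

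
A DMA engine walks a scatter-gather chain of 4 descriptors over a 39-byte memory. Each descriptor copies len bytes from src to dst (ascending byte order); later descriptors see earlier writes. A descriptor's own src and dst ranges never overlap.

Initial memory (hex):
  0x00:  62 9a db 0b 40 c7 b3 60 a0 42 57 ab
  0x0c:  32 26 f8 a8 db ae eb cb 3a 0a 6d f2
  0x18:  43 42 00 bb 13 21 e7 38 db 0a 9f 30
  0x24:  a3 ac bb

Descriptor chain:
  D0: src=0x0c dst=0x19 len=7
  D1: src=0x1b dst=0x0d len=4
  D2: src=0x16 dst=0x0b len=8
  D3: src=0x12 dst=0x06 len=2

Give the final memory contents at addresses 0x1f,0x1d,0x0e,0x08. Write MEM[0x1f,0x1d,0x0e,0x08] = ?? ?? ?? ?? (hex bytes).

MEM[0x1f,0x1d,0x0e,0x08] = eb db 32 a0

D0: mem[0x19..0x1f] <- [32 26 f8 a8 db ae eb]
D1: mem[0x0d..0x10] <- [f8 a8 db ae]
D2: mem[0x0b..0x12] <- [6d f2 43 32 26 f8 a8 db]
D3: mem[0x06..0x07] <- [db cb]
query mem[0x1f]=0xeb, mem[0x1d]=0xdb, mem[0x0e]=0x32, mem[0x08]=0xa0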